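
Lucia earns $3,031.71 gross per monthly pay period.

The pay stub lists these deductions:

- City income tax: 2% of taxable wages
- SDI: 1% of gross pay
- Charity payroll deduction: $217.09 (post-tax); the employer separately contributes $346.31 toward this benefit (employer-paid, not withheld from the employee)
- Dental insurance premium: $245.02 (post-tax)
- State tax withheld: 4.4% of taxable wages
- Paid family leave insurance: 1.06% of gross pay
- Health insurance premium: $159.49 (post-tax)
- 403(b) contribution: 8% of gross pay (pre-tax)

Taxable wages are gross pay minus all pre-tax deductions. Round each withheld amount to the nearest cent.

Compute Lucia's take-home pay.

403(b) contribution: $3,031.71 × 0.08 = $242.54
Taxable wages = $3,031.71 − $242.54 = $2,789.17
City income tax: $2,789.17 × 0.02 = $55.78
State tax withheld: $2,789.17 × 0.044 = $122.72
Paid family leave insurance: $3,031.71 × 0.0106 = $32.14
SDI: $3,031.71 × 0.01 = $30.32
Health insurance premium: $159.49
Dental insurance premium: $245.02
Charity payroll deduction: $217.09
(Employer's $346.31 toward charity payroll deduction is not withheld from the employee.)
Total deductions = $242.54 + $55.78 + $122.72 + $32.14 + $30.32 + $159.49 + $245.02 + $217.09 = $1,105.10
Net pay = $3,031.71 − $1,105.10 = $1,926.61

$1,926.61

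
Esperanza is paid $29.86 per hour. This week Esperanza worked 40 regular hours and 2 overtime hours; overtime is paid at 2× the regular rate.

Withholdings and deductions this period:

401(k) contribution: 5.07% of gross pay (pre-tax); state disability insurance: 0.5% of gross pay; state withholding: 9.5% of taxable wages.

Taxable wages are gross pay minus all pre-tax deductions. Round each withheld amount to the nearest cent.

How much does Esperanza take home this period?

Regular pay: 40 × $29.86 = $1194.40
Overtime pay: 2 × $29.86 × 2 = $119.44
Gross pay = $1194.40 + $119.44 = $1313.84
401(k) contribution: $1313.84 × 0.0507 = $66.61
Taxable wages = $1313.84 − $66.61 = $1247.23
State withholding: $1247.23 × 0.095 = $118.49
State disability insurance: $1313.84 × 0.005 = $6.57
Total deductions = $66.61 + $118.49 + $6.57 = $191.67
Net pay = $1313.84 − $191.67 = $1122.17

$1122.17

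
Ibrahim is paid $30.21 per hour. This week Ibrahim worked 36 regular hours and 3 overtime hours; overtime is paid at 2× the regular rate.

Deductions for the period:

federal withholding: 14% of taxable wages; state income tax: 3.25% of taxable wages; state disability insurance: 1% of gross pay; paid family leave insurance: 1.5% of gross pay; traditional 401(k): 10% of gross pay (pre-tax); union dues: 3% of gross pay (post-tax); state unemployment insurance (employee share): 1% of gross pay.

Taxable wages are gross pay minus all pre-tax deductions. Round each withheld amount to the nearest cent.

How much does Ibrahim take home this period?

Regular pay: 36 × $30.21 = $1,087.56
Overtime pay: 3 × $30.21 × 2 = $181.26
Gross pay = $1,087.56 + $181.26 = $1,268.82
Traditional 401(k): $1,268.82 × 0.1 = $126.88
Taxable wages = $1,268.82 − $126.88 = $1,141.94
Federal withholding: $1,141.94 × 0.14 = $159.87
State income tax: $1,141.94 × 0.0325 = $37.11
State unemployment insurance (employee share): $1,268.82 × 0.01 = $12.69
Paid family leave insurance: $1,268.82 × 0.015 = $19.03
State disability insurance: $1,268.82 × 0.01 = $12.69
Union dues: $1,268.82 × 0.03 = $38.06
Total deductions = $126.88 + $159.87 + $37.11 + $12.69 + $19.03 + $12.69 + $38.06 = $406.33
Net pay = $1,268.82 − $406.33 = $862.49

$862.49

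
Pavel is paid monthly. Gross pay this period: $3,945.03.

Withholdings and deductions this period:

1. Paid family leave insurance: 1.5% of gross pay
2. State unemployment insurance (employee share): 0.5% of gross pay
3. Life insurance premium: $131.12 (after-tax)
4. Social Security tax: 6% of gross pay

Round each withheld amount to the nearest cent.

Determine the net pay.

$3,498.30

Paid family leave insurance: $3,945.03 × 0.015 = $59.18
State unemployment insurance (employee share): $3,945.03 × 0.005 = $19.73
Social Security tax: $3,945.03 × 0.06 = $236.70
Life insurance premium: $131.12
Total deductions = $59.18 + $19.73 + $236.70 + $131.12 = $446.73
Net pay = $3,945.03 − $446.73 = $3,498.30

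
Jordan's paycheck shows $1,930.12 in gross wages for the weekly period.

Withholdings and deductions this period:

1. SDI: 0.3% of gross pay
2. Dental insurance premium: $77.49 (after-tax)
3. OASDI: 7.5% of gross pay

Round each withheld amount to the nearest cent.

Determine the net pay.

$1,702.08

SDI: $1,930.12 × 0.003 = $5.79
OASDI: $1,930.12 × 0.075 = $144.76
Dental insurance premium: $77.49
Total deductions = $5.79 + $144.76 + $77.49 = $228.04
Net pay = $1,930.12 − $228.04 = $1,702.08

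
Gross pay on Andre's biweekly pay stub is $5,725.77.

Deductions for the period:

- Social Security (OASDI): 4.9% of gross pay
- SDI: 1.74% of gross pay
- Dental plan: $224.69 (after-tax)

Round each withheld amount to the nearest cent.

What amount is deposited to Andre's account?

$5,120.89

Social Security (OASDI): $5,725.77 × 0.049 = $280.56
SDI: $5,725.77 × 0.0174 = $99.63
Dental plan: $224.69
Total deductions = $280.56 + $99.63 + $224.69 = $604.88
Net pay = $5,725.77 − $604.88 = $5,120.89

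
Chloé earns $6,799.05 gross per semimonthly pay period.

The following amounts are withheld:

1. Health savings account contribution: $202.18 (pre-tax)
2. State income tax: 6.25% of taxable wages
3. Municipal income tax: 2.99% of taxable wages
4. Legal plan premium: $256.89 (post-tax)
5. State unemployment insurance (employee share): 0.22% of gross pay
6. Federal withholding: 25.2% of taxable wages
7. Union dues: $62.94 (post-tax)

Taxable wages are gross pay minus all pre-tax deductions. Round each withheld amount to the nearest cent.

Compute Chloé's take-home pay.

Health savings account contribution: $202.18
Taxable wages = $6,799.05 − $202.18 = $6,596.87
Municipal income tax: $6,596.87 × 0.0299 = $197.25
Federal withholding: $6,596.87 × 0.252 = $1,662.41
State income tax: $6,596.87 × 0.0625 = $412.30
State unemployment insurance (employee share): $6,799.05 × 0.0022 = $14.96
Union dues: $62.94
Legal plan premium: $256.89
Total deductions = $202.18 + $197.25 + $1,662.41 + $412.30 + $14.96 + $62.94 + $256.89 = $2,808.93
Net pay = $6,799.05 − $2,808.93 = $3,990.12

$3,990.12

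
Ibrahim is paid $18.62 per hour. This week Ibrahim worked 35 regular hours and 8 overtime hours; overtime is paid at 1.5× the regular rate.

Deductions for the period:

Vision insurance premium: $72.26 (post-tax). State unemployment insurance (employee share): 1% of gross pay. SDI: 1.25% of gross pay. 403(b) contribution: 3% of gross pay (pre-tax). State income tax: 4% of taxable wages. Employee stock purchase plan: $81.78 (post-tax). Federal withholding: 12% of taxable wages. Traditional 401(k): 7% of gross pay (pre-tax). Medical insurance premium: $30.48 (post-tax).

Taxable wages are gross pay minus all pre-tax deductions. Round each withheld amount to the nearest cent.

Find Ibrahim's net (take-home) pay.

Regular pay: 35 × $18.62 = $651.70
Overtime pay: 8 × $18.62 × 1.5 = $223.44
Gross pay = $651.70 + $223.44 = $875.14
403(b) contribution: $875.14 × 0.03 = $26.25
Traditional 401(k): $875.14 × 0.07 = $61.26
Pre-tax total = $26.25 + $61.26 = $87.51
Taxable wages = $875.14 − $87.51 = $787.63
State income tax: $787.63 × 0.04 = $31.51
Federal withholding: $787.63 × 0.12 = $94.52
SDI: $875.14 × 0.0125 = $10.94
State unemployment insurance (employee share): $875.14 × 0.01 = $8.75
Vision insurance premium: $72.26
Employee stock purchase plan: $81.78
Medical insurance premium: $30.48
Total deductions = $26.25 + $61.26 + $31.51 + $94.52 + $10.94 + $8.75 + $72.26 + $81.78 + $30.48 = $417.75
Net pay = $875.14 − $417.75 = $457.39

$457.39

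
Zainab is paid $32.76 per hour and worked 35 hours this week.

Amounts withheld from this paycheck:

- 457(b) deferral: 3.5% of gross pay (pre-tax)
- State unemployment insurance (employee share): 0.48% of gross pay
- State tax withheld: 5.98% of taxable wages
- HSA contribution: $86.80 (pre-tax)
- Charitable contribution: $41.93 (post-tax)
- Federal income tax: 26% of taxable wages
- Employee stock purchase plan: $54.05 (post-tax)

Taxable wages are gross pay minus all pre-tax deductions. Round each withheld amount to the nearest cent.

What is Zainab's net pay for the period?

$592.10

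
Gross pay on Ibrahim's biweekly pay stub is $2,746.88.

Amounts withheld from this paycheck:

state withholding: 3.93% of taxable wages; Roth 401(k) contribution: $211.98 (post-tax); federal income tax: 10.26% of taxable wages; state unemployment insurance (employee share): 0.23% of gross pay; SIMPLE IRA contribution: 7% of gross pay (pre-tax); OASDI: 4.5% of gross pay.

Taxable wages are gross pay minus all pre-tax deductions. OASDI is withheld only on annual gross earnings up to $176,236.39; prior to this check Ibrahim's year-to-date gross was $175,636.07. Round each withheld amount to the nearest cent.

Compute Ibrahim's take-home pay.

SIMPLE IRA contribution: $2,746.88 × 0.07 = $192.28
Taxable wages = $2,746.88 − $192.28 = $2,554.60
Federal income tax: $2,554.60 × 0.1026 = $262.10
State withholding: $2,554.60 × 0.0393 = $100.40
OASDI: only $176,236.39 − $175,636.07 = $600.32 of this check is subject → $600.32 × 0.045 = $27.01
State unemployment insurance (employee share): $2,746.88 × 0.0023 = $6.32
Roth 401(k) contribution: $211.98
Total deductions = $192.28 + $262.10 + $100.40 + $27.01 + $6.32 + $211.98 = $800.09
Net pay = $2,746.88 − $800.09 = $1,946.79

$1,946.79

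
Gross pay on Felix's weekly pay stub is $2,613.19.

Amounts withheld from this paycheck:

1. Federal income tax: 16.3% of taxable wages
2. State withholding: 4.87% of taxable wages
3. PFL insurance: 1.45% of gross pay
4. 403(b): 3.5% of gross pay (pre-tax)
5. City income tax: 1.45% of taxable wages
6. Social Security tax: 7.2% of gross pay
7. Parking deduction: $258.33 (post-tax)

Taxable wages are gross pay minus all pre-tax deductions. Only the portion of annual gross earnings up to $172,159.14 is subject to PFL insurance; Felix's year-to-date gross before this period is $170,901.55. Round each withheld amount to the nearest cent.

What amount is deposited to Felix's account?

$1,486.59

403(b): $2,613.19 × 0.035 = $91.46
Taxable wages = $2,613.19 − $91.46 = $2,521.73
City income tax: $2,521.73 × 0.0145 = $36.57
Federal income tax: $2,521.73 × 0.163 = $411.04
State withholding: $2,521.73 × 0.0487 = $122.81
PFL insurance: only $172,159.14 − $170,901.55 = $1,257.59 of this check is subject → $1,257.59 × 0.0145 = $18.24
Social Security tax: $2,613.19 × 0.072 = $188.15
Parking deduction: $258.33
Total deductions = $91.46 + $36.57 + $411.04 + $122.81 + $18.24 + $188.15 + $258.33 = $1,126.60
Net pay = $2,613.19 − $1,126.60 = $1,486.59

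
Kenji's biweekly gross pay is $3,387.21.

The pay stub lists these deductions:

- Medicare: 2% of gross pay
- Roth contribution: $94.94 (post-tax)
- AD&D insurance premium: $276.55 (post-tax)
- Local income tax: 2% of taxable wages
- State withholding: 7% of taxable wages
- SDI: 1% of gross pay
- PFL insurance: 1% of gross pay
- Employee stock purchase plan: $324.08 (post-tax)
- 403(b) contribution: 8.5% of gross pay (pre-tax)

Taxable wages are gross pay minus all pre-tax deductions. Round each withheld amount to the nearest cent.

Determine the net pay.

403(b) contribution: $3,387.21 × 0.085 = $287.91
Taxable wages = $3,387.21 − $287.91 = $3,099.30
Local income tax: $3,099.30 × 0.02 = $61.99
State withholding: $3,099.30 × 0.07 = $216.95
Medicare: $3,387.21 × 0.02 = $67.74
SDI: $3,387.21 × 0.01 = $33.87
PFL insurance: $3,387.21 × 0.01 = $33.87
AD&D insurance premium: $276.55
Employee stock purchase plan: $324.08
Roth contribution: $94.94
Total deductions = $287.91 + $61.99 + $216.95 + $67.74 + $33.87 + $33.87 + $276.55 + $324.08 + $94.94 = $1,397.90
Net pay = $3,387.21 − $1,397.90 = $1,989.31

$1,989.31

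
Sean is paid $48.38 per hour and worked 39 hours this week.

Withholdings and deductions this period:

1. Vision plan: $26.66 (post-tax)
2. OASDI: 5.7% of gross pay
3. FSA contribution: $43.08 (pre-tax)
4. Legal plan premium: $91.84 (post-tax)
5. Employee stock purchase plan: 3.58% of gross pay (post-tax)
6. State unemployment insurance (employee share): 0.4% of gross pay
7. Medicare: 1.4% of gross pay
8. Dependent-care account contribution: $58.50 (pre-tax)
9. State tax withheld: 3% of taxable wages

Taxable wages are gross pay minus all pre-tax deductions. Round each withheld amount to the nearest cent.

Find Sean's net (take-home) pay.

$1,404.11

Gross pay: 39 × $48.38 = $1,886.82
Dependent-care account contribution: $58.50
FSA contribution: $43.08
Pre-tax total = $58.50 + $43.08 = $101.58
Taxable wages = $1,886.82 − $101.58 = $1,785.24
State tax withheld: $1,785.24 × 0.03 = $53.56
State unemployment insurance (employee share): $1,886.82 × 0.004 = $7.55
Medicare: $1,886.82 × 0.014 = $26.42
OASDI: $1,886.82 × 0.057 = $107.55
Employee stock purchase plan: $1,886.82 × 0.0358 = $67.55
Vision plan: $26.66
Legal plan premium: $91.84
Total deductions = $58.50 + $43.08 + $53.56 + $7.55 + $26.42 + $107.55 + $67.55 + $26.66 + $91.84 = $482.71
Net pay = $1,886.82 − $482.71 = $1,404.11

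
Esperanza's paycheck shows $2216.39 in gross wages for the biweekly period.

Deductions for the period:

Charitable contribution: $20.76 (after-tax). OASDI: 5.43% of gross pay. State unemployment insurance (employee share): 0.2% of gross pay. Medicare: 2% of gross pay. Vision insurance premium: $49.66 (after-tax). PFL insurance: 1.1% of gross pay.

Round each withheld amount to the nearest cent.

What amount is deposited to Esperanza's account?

$1952.48

State unemployment insurance (employee share): $2216.39 × 0.002 = $4.43
Medicare: $2216.39 × 0.02 = $44.33
OASDI: $2216.39 × 0.0543 = $120.35
PFL insurance: $2216.39 × 0.011 = $24.38
Charitable contribution: $20.76
Vision insurance premium: $49.66
Total deductions = $4.43 + $44.33 + $120.35 + $24.38 + $20.76 + $49.66 = $263.91
Net pay = $2216.39 − $263.91 = $1952.48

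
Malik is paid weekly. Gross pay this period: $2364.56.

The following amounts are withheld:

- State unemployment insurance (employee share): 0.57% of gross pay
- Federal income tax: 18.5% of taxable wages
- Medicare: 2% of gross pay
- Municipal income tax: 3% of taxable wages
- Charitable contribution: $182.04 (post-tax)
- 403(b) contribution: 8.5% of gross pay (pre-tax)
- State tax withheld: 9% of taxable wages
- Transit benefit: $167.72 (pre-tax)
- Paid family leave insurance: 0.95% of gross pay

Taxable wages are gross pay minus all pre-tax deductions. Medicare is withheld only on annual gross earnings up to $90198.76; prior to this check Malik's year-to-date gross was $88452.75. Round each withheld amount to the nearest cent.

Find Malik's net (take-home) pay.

Transit benefit: $167.72
403(b) contribution: $2364.56 × 0.085 = $200.99
Pre-tax total = $167.72 + $200.99 = $368.71
Taxable wages = $2364.56 − $368.71 = $1995.85
Federal income tax: $1995.85 × 0.185 = $369.23
State tax withheld: $1995.85 × 0.09 = $179.63
Municipal income tax: $1995.85 × 0.03 = $59.88
State unemployment insurance (employee share): $2364.56 × 0.0057 = $13.48
Medicare: only $90198.76 − $88452.75 = $1746.01 of this check is subject → $1746.01 × 0.02 = $34.92
Paid family leave insurance: $2364.56 × 0.0095 = $22.46
Charitable contribution: $182.04
Total deductions = $167.72 + $200.99 + $369.23 + $179.63 + $59.88 + $13.48 + $34.92 + $22.46 + $182.04 = $1230.35
Net pay = $2364.56 − $1230.35 = $1134.21

$1134.21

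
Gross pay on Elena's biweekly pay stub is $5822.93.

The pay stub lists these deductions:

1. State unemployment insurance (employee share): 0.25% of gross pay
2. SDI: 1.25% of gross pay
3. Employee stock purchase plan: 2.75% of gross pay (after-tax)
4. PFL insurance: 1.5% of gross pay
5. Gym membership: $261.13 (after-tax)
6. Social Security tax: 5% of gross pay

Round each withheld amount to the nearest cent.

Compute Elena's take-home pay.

$4935.83

State unemployment insurance (employee share): $5822.93 × 0.0025 = $14.56
Social Security tax: $5822.93 × 0.05 = $291.15
PFL insurance: $5822.93 × 0.015 = $87.34
SDI: $5822.93 × 0.0125 = $72.79
Employee stock purchase plan: $5822.93 × 0.0275 = $160.13
Gym membership: $261.13
Total deductions = $14.56 + $291.15 + $87.34 + $72.79 + $160.13 + $261.13 = $887.10
Net pay = $5822.93 − $887.10 = $4935.83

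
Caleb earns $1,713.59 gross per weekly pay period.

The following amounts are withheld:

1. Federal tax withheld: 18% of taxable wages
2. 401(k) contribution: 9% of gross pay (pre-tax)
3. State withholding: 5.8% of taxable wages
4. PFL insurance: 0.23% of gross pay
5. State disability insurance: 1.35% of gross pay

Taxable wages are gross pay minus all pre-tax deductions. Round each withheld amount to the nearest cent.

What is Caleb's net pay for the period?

$1,161.17

401(k) contribution: $1,713.59 × 0.09 = $154.22
Taxable wages = $1,713.59 − $154.22 = $1,559.37
State withholding: $1,559.37 × 0.058 = $90.44
Federal tax withheld: $1,559.37 × 0.18 = $280.69
State disability insurance: $1,713.59 × 0.0135 = $23.13
PFL insurance: $1,713.59 × 0.0023 = $3.94
Total deductions = $154.22 + $90.44 + $280.69 + $23.13 + $3.94 = $552.42
Net pay = $1,713.59 − $552.42 = $1,161.17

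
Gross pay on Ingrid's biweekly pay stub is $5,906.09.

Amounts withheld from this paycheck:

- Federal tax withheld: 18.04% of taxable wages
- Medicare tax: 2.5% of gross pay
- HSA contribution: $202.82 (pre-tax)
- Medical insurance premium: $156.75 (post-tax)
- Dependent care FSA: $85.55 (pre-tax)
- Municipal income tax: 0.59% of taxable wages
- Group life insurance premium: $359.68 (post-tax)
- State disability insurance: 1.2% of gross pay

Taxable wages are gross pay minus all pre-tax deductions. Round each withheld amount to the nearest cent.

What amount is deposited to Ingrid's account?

Dependent care FSA: $85.55
HSA contribution: $202.82
Pre-tax total = $85.55 + $202.82 = $288.37
Taxable wages = $5,906.09 − $288.37 = $5,617.72
Federal tax withheld: $5,617.72 × 0.1804 = $1,013.44
Municipal income tax: $5,617.72 × 0.0059 = $33.14
State disability insurance: $5,906.09 × 0.012 = $70.87
Medicare tax: $5,906.09 × 0.025 = $147.65
Medical insurance premium: $156.75
Group life insurance premium: $359.68
Total deductions = $85.55 + $202.82 + $1,013.44 + $33.14 + $70.87 + $147.65 + $156.75 + $359.68 = $2,069.90
Net pay = $5,906.09 − $2,069.90 = $3,836.19

$3,836.19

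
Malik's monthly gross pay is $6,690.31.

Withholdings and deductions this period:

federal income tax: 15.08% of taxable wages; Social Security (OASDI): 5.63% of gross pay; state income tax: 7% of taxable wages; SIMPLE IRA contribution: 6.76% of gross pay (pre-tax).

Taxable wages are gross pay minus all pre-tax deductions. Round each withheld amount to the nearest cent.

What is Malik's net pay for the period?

$4,484.03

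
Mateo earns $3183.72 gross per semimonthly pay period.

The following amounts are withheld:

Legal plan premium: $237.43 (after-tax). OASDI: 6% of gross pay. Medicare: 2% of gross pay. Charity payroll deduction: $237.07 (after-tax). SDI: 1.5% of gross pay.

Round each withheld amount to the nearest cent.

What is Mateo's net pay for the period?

$2406.77

OASDI: $3183.72 × 0.06 = $191.02
Medicare: $3183.72 × 0.02 = $63.67
SDI: $3183.72 × 0.015 = $47.76
Charity payroll deduction: $237.07
Legal plan premium: $237.43
Total deductions = $191.02 + $63.67 + $47.76 + $237.07 + $237.43 = $776.95
Net pay = $3183.72 − $776.95 = $2406.77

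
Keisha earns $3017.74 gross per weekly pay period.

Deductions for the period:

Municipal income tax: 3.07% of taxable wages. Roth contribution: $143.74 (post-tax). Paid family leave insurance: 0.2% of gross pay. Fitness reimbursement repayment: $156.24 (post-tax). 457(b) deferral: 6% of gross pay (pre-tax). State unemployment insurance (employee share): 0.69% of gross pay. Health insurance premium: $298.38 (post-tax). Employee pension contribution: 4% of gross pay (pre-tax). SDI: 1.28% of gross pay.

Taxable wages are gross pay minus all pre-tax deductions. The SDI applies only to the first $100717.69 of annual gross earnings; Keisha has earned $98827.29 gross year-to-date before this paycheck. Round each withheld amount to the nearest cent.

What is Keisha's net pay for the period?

Employee pension contribution: $3017.74 × 0.04 = $120.71
457(b) deferral: $3017.74 × 0.06 = $181.06
Pre-tax total = $120.71 + $181.06 = $301.77
Taxable wages = $3017.74 − $301.77 = $2715.97
Municipal income tax: $2715.97 × 0.0307 = $83.38
State unemployment insurance (employee share): $3017.74 × 0.0069 = $20.82
Paid family leave insurance: $3017.74 × 0.002 = $6.04
SDI: only $100717.69 − $98827.29 = $1890.40 of this check is subject → $1890.40 × 0.0128 = $24.20
Roth contribution: $143.74
Health insurance premium: $298.38
Fitness reimbursement repayment: $156.24
Total deductions = $120.71 + $181.06 + $83.38 + $20.82 + $6.04 + $24.20 + $143.74 + $298.38 + $156.24 = $1034.57
Net pay = $3017.74 − $1034.57 = $1983.17

$1983.17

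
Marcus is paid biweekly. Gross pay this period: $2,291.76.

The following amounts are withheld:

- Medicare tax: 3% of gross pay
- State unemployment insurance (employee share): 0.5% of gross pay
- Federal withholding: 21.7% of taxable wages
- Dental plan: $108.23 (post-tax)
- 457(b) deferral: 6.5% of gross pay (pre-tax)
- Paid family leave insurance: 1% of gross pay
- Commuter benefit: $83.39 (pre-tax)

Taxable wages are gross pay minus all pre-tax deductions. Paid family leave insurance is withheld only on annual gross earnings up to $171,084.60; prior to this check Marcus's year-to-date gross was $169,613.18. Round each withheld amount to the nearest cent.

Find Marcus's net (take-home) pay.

$1,409.37

457(b) deferral: $2,291.76 × 0.065 = $148.96
Commuter benefit: $83.39
Pre-tax total = $148.96 + $83.39 = $232.35
Taxable wages = $2,291.76 − $232.35 = $2,059.41
Federal withholding: $2,059.41 × 0.217 = $446.89
Medicare tax: $2,291.76 × 0.03 = $68.75
State unemployment insurance (employee share): $2,291.76 × 0.005 = $11.46
Paid family leave insurance: only $171,084.60 − $169,613.18 = $1,471.42 of this check is subject → $1,471.42 × 0.01 = $14.71
Dental plan: $108.23
Total deductions = $148.96 + $83.39 + $446.89 + $68.75 + $11.46 + $14.71 + $108.23 = $882.39
Net pay = $2,291.76 − $882.39 = $1,409.37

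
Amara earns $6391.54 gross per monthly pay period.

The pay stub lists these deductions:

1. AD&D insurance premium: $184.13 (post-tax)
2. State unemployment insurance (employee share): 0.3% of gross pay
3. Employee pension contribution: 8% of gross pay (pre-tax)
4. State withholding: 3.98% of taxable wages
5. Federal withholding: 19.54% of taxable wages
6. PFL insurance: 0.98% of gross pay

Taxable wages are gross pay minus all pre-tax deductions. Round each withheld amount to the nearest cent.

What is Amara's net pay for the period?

Employee pension contribution: $6391.54 × 0.08 = $511.32
Taxable wages = $6391.54 − $511.32 = $5880.22
State withholding: $5880.22 × 0.0398 = $234.03
Federal withholding: $5880.22 × 0.1954 = $1148.99
State unemployment insurance (employee share): $6391.54 × 0.003 = $19.17
PFL insurance: $6391.54 × 0.0098 = $62.64
AD&D insurance premium: $184.13
Total deductions = $511.32 + $234.03 + $1148.99 + $19.17 + $62.64 + $184.13 = $2160.28
Net pay = $6391.54 − $2160.28 = $4231.26

$4231.26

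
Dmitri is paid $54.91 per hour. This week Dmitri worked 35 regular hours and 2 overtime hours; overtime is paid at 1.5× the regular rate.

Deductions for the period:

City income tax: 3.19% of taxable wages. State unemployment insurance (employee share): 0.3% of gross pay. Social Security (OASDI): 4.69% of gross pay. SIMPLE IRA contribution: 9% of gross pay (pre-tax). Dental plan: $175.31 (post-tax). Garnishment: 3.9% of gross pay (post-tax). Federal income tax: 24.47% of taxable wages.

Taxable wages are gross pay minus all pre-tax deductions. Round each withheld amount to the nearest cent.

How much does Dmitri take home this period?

$1012.78

Regular pay: 35 × $54.91 = $1921.85
Overtime pay: 2 × $54.91 × 1.5 = $164.73
Gross pay = $1921.85 + $164.73 = $2086.58
SIMPLE IRA contribution: $2086.58 × 0.09 = $187.79
Taxable wages = $2086.58 − $187.79 = $1898.79
City income tax: $1898.79 × 0.0319 = $60.57
Federal income tax: $1898.79 × 0.2447 = $464.63
Social Security (OASDI): $2086.58 × 0.0469 = $97.86
State unemployment insurance (employee share): $2086.58 × 0.003 = $6.26
Dental plan: $175.31
Garnishment: $2086.58 × 0.039 = $81.38
Total deductions = $187.79 + $60.57 + $464.63 + $97.86 + $6.26 + $175.31 + $81.38 = $1073.80
Net pay = $2086.58 − $1073.80 = $1012.78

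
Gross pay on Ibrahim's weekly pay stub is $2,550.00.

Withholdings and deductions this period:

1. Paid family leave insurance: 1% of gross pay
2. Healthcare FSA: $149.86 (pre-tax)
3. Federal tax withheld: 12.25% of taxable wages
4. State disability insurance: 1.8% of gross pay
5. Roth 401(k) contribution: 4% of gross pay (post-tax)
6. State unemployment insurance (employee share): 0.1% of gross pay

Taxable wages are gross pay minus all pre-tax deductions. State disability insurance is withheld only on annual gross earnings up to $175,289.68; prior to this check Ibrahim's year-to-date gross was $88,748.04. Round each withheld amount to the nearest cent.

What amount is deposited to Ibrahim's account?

Healthcare FSA: $149.86
Taxable wages = $2,550.00 − $149.86 = $2,400.14
Federal tax withheld: $2,400.14 × 0.1225 = $294.02
Paid family leave insurance: $2,550.00 × 0.01 = $25.50
State unemployment insurance (employee share): $2,550.00 × 0.001 = $2.55
State disability insurance: cap not yet reached, full $2,550.00 is subject → $2,550.00 × 0.018 = $45.90
Roth 401(k) contribution: $2,550.00 × 0.04 = $102.00
Total deductions = $149.86 + $294.02 + $25.50 + $2.55 + $45.90 + $102.00 = $619.83
Net pay = $2,550.00 − $619.83 = $1,930.17

$1,930.17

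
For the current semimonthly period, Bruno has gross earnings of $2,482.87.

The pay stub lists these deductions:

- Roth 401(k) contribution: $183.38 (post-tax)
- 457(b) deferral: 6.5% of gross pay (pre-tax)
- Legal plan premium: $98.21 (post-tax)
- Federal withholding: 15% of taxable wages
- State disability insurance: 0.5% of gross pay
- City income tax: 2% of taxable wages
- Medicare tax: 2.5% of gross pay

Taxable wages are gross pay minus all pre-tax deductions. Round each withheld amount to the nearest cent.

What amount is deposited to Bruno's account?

457(b) deferral: $2,482.87 × 0.065 = $161.39
Taxable wages = $2,482.87 − $161.39 = $2,321.48
City income tax: $2,321.48 × 0.02 = $46.43
Federal withholding: $2,321.48 × 0.15 = $348.22
Medicare tax: $2,482.87 × 0.025 = $62.07
State disability insurance: $2,482.87 × 0.005 = $12.41
Legal plan premium: $98.21
Roth 401(k) contribution: $183.38
Total deductions = $161.39 + $46.43 + $348.22 + $62.07 + $12.41 + $98.21 + $183.38 = $912.11
Net pay = $2,482.87 − $912.11 = $1,570.76

$1,570.76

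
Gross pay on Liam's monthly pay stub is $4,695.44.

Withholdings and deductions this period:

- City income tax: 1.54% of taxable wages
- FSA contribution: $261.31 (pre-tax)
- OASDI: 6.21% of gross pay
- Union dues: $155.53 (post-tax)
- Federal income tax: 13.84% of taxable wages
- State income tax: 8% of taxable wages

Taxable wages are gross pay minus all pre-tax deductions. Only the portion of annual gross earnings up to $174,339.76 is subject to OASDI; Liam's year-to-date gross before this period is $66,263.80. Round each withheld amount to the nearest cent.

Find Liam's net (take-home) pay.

$2,950.31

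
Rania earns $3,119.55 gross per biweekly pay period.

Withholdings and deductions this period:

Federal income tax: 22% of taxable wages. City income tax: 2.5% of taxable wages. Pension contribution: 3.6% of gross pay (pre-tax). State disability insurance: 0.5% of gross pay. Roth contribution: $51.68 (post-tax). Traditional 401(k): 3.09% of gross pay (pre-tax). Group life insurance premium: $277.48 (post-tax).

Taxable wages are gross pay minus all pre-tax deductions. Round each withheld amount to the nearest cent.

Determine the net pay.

Traditional 401(k): $3,119.55 × 0.0309 = $96.39
Pension contribution: $3,119.55 × 0.036 = $112.30
Pre-tax total = $96.39 + $112.30 = $208.69
Taxable wages = $3,119.55 − $208.69 = $2,910.86
City income tax: $2,910.86 × 0.025 = $72.77
Federal income tax: $2,910.86 × 0.22 = $640.39
State disability insurance: $3,119.55 × 0.005 = $15.60
Group life insurance premium: $277.48
Roth contribution: $51.68
Total deductions = $96.39 + $112.30 + $72.77 + $640.39 + $15.60 + $277.48 + $51.68 = $1,266.61
Net pay = $3,119.55 − $1,266.61 = $1,852.94

$1,852.94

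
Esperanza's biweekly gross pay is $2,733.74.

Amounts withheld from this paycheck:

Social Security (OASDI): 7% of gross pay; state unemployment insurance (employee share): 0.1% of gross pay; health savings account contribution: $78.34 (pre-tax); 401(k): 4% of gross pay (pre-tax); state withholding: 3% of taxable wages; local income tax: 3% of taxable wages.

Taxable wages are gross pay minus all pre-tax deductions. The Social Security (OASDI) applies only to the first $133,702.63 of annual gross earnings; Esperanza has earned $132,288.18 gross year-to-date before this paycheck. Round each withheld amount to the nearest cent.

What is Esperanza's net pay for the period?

Health savings account contribution: $78.34
401(k): $2,733.74 × 0.04 = $109.35
Pre-tax total = $78.34 + $109.35 = $187.69
Taxable wages = $2,733.74 − $187.69 = $2,546.05
State withholding: $2,546.05 × 0.03 = $76.38
Local income tax: $2,546.05 × 0.03 = $76.38
Social Security (OASDI): only $133,702.63 − $132,288.18 = $1,414.45 of this check is subject → $1,414.45 × 0.07 = $99.01
State unemployment insurance (employee share): $2,733.74 × 0.001 = $2.73
Total deductions = $78.34 + $109.35 + $76.38 + $76.38 + $99.01 + $2.73 = $442.19
Net pay = $2,733.74 − $442.19 = $2,291.55

$2,291.55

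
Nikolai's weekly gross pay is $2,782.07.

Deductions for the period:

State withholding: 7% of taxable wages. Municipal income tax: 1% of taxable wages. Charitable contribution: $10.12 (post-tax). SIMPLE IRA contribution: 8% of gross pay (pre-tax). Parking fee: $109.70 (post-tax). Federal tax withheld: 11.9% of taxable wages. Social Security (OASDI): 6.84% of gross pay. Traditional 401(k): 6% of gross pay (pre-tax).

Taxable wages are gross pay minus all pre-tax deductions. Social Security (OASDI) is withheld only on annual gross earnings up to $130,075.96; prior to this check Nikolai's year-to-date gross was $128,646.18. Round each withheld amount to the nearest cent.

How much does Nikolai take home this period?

Traditional 401(k): $2,782.07 × 0.06 = $166.92
SIMPLE IRA contribution: $2,782.07 × 0.08 = $222.57
Pre-tax total = $166.92 + $222.57 = $389.49
Taxable wages = $2,782.07 − $389.49 = $2,392.58
Federal tax withheld: $2,392.58 × 0.119 = $284.72
Municipal income tax: $2,392.58 × 0.01 = $23.93
State withholding: $2,392.58 × 0.07 = $167.48
Social Security (OASDI): only $130,075.96 − $128,646.18 = $1,429.78 of this check is subject → $1,429.78 × 0.0684 = $97.80
Parking fee: $109.70
Charitable contribution: $10.12
Total deductions = $166.92 + $222.57 + $284.72 + $23.93 + $167.48 + $97.80 + $109.70 + $10.12 = $1,083.24
Net pay = $2,782.07 − $1,083.24 = $1,698.83

$1,698.83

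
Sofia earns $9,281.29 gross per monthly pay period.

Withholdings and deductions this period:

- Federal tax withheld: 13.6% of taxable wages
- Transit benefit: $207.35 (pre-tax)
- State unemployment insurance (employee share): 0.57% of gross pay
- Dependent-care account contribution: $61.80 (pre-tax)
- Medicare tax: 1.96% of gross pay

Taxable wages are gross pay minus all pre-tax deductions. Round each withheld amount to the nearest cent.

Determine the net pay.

Transit benefit: $207.35
Dependent-care account contribution: $61.80
Pre-tax total = $207.35 + $61.80 = $269.15
Taxable wages = $9,281.29 − $269.15 = $9,012.14
Federal tax withheld: $9,012.14 × 0.136 = $1,225.65
State unemployment insurance (employee share): $9,281.29 × 0.0057 = $52.90
Medicare tax: $9,281.29 × 0.0196 = $181.91
Total deductions = $207.35 + $61.80 + $1,225.65 + $52.90 + $181.91 = $1,729.61
Net pay = $9,281.29 − $1,729.61 = $7,551.68

$7,551.68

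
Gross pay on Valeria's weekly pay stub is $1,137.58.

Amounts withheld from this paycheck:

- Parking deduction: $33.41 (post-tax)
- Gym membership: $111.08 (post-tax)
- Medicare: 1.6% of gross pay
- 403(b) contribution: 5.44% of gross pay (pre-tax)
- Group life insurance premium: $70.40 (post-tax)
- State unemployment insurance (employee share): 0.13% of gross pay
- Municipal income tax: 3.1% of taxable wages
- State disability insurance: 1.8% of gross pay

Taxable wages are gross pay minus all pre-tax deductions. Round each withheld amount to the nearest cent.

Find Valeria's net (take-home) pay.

403(b) contribution: $1,137.58 × 0.0544 = $61.88
Taxable wages = $1,137.58 − $61.88 = $1,075.70
Municipal income tax: $1,075.70 × 0.031 = $33.35
State disability insurance: $1,137.58 × 0.018 = $20.48
Medicare: $1,137.58 × 0.016 = $18.20
State unemployment insurance (employee share): $1,137.58 × 0.0013 = $1.48
Gym membership: $111.08
Parking deduction: $33.41
Group life insurance premium: $70.40
Total deductions = $61.88 + $33.35 + $20.48 + $18.20 + $1.48 + $111.08 + $33.41 + $70.40 = $350.28
Net pay = $1,137.58 − $350.28 = $787.30

$787.30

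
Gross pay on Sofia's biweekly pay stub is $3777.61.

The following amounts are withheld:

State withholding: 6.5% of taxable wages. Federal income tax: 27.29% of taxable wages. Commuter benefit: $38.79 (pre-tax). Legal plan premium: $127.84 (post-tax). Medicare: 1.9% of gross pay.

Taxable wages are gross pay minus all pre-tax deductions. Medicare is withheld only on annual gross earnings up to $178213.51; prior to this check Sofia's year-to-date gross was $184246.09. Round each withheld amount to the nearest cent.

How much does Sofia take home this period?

$2347.64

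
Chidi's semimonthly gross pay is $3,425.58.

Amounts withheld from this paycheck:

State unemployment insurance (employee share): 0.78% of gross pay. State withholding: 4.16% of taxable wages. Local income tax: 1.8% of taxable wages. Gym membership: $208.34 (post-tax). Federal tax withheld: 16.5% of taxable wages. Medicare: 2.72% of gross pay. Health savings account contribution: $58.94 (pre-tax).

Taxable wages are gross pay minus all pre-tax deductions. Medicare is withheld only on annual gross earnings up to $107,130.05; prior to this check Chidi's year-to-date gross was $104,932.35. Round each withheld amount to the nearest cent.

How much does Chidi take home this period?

$2,315.65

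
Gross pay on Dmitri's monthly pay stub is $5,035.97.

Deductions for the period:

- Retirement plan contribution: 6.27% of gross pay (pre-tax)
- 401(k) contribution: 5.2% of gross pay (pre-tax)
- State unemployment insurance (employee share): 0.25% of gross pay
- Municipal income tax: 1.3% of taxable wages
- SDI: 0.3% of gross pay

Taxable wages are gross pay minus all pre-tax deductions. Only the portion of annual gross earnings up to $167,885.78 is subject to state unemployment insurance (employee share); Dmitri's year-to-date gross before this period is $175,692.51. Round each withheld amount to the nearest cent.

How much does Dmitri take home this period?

401(k) contribution: $5,035.97 × 0.052 = $261.87
Retirement plan contribution: $5,035.97 × 0.0627 = $315.76
Pre-tax total = $261.87 + $315.76 = $577.63
Taxable wages = $5,035.97 − $577.63 = $4,458.34
Municipal income tax: $4,458.34 × 0.013 = $57.96
State unemployment insurance (employee share): annual cap $167,885.78 already reached (YTD $175,692.51), so $0.00
SDI: $5,035.97 × 0.003 = $15.11
Total deductions = $261.87 + $315.76 + $57.96 + $0.00 + $15.11 = $650.70
Net pay = $5,035.97 − $650.70 = $4,385.27

$4,385.27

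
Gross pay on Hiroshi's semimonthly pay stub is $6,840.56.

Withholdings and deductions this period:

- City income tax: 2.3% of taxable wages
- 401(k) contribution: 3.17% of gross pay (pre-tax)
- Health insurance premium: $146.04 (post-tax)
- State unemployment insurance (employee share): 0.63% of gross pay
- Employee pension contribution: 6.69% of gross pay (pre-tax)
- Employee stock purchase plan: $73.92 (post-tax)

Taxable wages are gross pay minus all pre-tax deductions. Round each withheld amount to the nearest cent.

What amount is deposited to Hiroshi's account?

401(k) contribution: $6,840.56 × 0.0317 = $216.85
Employee pension contribution: $6,840.56 × 0.0669 = $457.63
Pre-tax total = $216.85 + $457.63 = $674.48
Taxable wages = $6,840.56 − $674.48 = $6,166.08
City income tax: $6,166.08 × 0.023 = $141.82
State unemployment insurance (employee share): $6,840.56 × 0.0063 = $43.10
Employee stock purchase plan: $73.92
Health insurance premium: $146.04
Total deductions = $216.85 + $457.63 + $141.82 + $43.10 + $73.92 + $146.04 = $1,079.36
Net pay = $6,840.56 − $1,079.36 = $5,761.20

$5,761.20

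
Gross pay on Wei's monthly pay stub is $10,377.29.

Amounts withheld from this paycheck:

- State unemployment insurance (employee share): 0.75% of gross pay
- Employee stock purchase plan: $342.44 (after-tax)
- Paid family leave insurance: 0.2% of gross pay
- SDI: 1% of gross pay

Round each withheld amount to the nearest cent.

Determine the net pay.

Paid family leave insurance: $10,377.29 × 0.002 = $20.75
SDI: $10,377.29 × 0.01 = $103.77
State unemployment insurance (employee share): $10,377.29 × 0.0075 = $77.83
Employee stock purchase plan: $342.44
Total deductions = $20.75 + $103.77 + $77.83 + $342.44 = $544.79
Net pay = $10,377.29 − $544.79 = $9,832.50

$9,832.50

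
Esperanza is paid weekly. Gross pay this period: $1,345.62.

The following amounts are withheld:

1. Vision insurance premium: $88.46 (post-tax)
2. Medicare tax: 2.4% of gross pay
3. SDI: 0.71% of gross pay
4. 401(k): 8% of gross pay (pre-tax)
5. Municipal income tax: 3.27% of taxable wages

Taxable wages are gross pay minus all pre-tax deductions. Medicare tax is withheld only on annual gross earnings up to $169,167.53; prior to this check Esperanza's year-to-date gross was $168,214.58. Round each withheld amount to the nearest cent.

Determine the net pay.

401(k): $1,345.62 × 0.08 = $107.65
Taxable wages = $1,345.62 − $107.65 = $1,237.97
Municipal income tax: $1,237.97 × 0.0327 = $40.48
Medicare tax: only $169,167.53 − $168,214.58 = $952.95 of this check is subject → $952.95 × 0.024 = $22.87
SDI: $1,345.62 × 0.0071 = $9.55
Vision insurance premium: $88.46
Total deductions = $107.65 + $40.48 + $22.87 + $9.55 + $88.46 = $269.01
Net pay = $1,345.62 − $269.01 = $1,076.61

$1,076.61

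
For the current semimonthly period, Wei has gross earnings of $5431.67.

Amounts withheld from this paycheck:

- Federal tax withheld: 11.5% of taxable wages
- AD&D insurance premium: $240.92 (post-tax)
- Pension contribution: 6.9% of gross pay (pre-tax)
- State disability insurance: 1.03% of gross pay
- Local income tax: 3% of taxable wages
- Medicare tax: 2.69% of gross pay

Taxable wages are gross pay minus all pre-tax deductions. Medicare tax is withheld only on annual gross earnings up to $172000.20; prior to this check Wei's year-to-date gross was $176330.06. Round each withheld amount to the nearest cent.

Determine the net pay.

Pension contribution: $5431.67 × 0.069 = $374.79
Taxable wages = $5431.67 − $374.79 = $5056.88
Federal tax withheld: $5056.88 × 0.115 = $581.54
Local income tax: $5056.88 × 0.03 = $151.71
Medicare tax: annual cap $172000.20 already reached (YTD $176330.06), so $0.00
State disability insurance: $5431.67 × 0.0103 = $55.95
AD&D insurance premium: $240.92
Total deductions = $374.79 + $581.54 + $151.71 + $0.00 + $55.95 + $240.92 = $1404.91
Net pay = $5431.67 − $1404.91 = $4026.76

$4026.76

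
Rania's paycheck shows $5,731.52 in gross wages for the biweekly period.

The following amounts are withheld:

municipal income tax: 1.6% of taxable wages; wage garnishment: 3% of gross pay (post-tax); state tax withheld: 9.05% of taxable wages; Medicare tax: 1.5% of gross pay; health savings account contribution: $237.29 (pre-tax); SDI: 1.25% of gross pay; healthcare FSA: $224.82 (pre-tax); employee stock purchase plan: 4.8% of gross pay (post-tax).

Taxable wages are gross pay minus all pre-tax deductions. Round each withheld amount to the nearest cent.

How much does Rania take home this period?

$4,103.55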